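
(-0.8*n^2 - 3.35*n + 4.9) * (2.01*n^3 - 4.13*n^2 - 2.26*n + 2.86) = -1.608*n^5 - 3.4295*n^4 + 25.4925*n^3 - 14.954*n^2 - 20.655*n + 14.014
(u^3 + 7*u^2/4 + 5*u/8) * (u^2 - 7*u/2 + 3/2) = u^5 - 7*u^4/4 - 4*u^3 + 7*u^2/16 + 15*u/16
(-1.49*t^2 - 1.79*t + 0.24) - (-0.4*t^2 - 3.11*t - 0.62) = -1.09*t^2 + 1.32*t + 0.86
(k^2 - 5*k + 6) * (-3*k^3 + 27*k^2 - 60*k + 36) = -3*k^5 + 42*k^4 - 213*k^3 + 498*k^2 - 540*k + 216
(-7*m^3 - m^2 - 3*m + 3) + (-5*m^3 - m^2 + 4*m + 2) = -12*m^3 - 2*m^2 + m + 5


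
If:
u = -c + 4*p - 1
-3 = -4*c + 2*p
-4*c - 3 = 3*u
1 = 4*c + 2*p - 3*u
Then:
No Solution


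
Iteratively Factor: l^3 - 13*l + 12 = (l - 1)*(l^2 + l - 12) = (l - 3)*(l - 1)*(l + 4)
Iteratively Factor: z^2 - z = (z - 1)*(z)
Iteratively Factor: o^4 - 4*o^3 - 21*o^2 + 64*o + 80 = (o + 4)*(o^3 - 8*o^2 + 11*o + 20) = (o + 1)*(o + 4)*(o^2 - 9*o + 20) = (o - 5)*(o + 1)*(o + 4)*(o - 4)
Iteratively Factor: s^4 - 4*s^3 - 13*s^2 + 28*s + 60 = (s - 3)*(s^3 - s^2 - 16*s - 20) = (s - 3)*(s + 2)*(s^2 - 3*s - 10) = (s - 3)*(s + 2)^2*(s - 5)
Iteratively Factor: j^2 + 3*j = (j + 3)*(j)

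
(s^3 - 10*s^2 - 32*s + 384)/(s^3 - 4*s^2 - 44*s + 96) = (s - 8)/(s - 2)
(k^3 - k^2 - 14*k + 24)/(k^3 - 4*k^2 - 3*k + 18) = (k^2 + 2*k - 8)/(k^2 - k - 6)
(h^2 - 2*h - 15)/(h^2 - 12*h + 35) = (h + 3)/(h - 7)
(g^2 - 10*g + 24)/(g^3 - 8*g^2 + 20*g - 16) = (g - 6)/(g^2 - 4*g + 4)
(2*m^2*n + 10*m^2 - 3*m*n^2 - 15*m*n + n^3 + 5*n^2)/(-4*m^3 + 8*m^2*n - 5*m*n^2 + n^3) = (-n - 5)/(2*m - n)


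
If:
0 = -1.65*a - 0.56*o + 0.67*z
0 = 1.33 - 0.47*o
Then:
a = 0.406060606060606*z - 0.960412637008382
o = 2.83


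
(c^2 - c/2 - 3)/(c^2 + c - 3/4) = 2*(c - 2)/(2*c - 1)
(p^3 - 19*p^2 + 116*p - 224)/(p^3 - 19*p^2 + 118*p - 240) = (p^2 - 11*p + 28)/(p^2 - 11*p + 30)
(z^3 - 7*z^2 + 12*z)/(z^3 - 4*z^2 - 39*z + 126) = z*(z - 4)/(z^2 - z - 42)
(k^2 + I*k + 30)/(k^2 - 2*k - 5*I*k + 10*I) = (k + 6*I)/(k - 2)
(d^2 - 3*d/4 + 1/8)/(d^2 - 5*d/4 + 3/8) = (4*d - 1)/(4*d - 3)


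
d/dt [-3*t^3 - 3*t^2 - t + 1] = -9*t^2 - 6*t - 1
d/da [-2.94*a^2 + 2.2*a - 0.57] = 2.2 - 5.88*a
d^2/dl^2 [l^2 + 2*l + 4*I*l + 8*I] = 2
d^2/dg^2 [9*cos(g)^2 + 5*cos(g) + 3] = -5*cos(g) - 18*cos(2*g)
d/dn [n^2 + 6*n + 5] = 2*n + 6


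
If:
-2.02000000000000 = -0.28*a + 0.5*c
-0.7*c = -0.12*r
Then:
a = 0.306122448979592*r + 7.21428571428571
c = 0.171428571428571*r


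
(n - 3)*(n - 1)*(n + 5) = n^3 + n^2 - 17*n + 15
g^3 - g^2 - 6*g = g*(g - 3)*(g + 2)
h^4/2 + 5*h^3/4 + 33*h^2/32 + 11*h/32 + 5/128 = (h/2 + 1/4)*(h + 1/4)*(h + 1/2)*(h + 5/4)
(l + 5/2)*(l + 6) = l^2 + 17*l/2 + 15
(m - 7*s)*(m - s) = m^2 - 8*m*s + 7*s^2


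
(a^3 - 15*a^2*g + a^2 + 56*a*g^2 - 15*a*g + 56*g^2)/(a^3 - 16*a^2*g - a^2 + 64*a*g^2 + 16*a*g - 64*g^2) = (a^2 - 7*a*g + a - 7*g)/(a^2 - 8*a*g - a + 8*g)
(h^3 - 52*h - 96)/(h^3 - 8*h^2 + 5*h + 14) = (h^3 - 52*h - 96)/(h^3 - 8*h^2 + 5*h + 14)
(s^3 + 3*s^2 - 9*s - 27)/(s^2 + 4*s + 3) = (s^2 - 9)/(s + 1)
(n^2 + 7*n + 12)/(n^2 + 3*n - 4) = (n + 3)/(n - 1)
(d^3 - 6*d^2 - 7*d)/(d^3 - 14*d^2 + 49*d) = (d + 1)/(d - 7)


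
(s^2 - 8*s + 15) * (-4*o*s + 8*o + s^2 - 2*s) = -4*o*s^3 + 40*o*s^2 - 124*o*s + 120*o + s^4 - 10*s^3 + 31*s^2 - 30*s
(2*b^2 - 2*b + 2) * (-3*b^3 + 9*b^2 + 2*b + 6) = -6*b^5 + 24*b^4 - 20*b^3 + 26*b^2 - 8*b + 12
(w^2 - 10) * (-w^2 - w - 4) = -w^4 - w^3 + 6*w^2 + 10*w + 40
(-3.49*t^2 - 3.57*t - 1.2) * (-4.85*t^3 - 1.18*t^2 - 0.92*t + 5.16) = 16.9265*t^5 + 21.4327*t^4 + 13.2434*t^3 - 13.308*t^2 - 17.3172*t - 6.192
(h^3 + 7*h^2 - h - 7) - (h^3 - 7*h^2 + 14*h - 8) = 14*h^2 - 15*h + 1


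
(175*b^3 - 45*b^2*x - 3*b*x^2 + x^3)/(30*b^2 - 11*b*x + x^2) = (-35*b^2 + 2*b*x + x^2)/(-6*b + x)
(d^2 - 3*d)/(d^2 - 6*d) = (d - 3)/(d - 6)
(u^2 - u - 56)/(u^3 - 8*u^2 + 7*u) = (u^2 - u - 56)/(u*(u^2 - 8*u + 7))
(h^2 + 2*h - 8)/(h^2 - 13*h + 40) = (h^2 + 2*h - 8)/(h^2 - 13*h + 40)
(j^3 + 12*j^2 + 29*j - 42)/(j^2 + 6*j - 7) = j + 6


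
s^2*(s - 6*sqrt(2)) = s^3 - 6*sqrt(2)*s^2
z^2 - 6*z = z*(z - 6)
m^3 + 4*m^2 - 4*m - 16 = (m - 2)*(m + 2)*(m + 4)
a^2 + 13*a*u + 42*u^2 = (a + 6*u)*(a + 7*u)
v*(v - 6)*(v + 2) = v^3 - 4*v^2 - 12*v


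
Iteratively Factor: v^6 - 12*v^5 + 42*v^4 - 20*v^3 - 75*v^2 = (v - 5)*(v^5 - 7*v^4 + 7*v^3 + 15*v^2) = (v - 5)^2*(v^4 - 2*v^3 - 3*v^2) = v*(v - 5)^2*(v^3 - 2*v^2 - 3*v) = v*(v - 5)^2*(v + 1)*(v^2 - 3*v) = v^2*(v - 5)^2*(v + 1)*(v - 3)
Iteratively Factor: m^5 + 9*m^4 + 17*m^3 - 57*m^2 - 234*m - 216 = (m + 3)*(m^4 + 6*m^3 - m^2 - 54*m - 72) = (m + 2)*(m + 3)*(m^3 + 4*m^2 - 9*m - 36) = (m - 3)*(m + 2)*(m + 3)*(m^2 + 7*m + 12) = (m - 3)*(m + 2)*(m + 3)^2*(m + 4)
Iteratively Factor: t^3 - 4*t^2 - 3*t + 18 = (t - 3)*(t^2 - t - 6) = (t - 3)^2*(t + 2)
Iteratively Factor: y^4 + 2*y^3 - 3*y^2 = (y + 3)*(y^3 - y^2) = y*(y + 3)*(y^2 - y) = y^2*(y + 3)*(y - 1)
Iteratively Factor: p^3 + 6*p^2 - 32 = (p - 2)*(p^2 + 8*p + 16) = (p - 2)*(p + 4)*(p + 4)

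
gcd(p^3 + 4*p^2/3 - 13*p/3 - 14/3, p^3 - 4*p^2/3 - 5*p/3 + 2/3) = p^2 - p - 2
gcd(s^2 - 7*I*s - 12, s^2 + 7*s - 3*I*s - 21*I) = s - 3*I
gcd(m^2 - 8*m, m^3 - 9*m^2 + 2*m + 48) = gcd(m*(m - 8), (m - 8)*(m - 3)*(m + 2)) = m - 8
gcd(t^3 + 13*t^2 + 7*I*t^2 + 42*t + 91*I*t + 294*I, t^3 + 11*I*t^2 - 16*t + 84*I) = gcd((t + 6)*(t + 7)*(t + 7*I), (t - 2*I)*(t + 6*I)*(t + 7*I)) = t + 7*I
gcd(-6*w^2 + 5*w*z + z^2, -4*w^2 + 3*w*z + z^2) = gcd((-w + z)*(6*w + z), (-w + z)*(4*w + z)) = -w + z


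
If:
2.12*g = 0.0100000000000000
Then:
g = 0.00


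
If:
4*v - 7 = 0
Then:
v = 7/4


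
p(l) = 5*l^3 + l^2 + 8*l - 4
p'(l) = 15*l^2 + 2*l + 8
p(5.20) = 767.68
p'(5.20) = 424.00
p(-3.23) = -187.90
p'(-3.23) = 158.03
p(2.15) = 67.51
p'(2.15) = 81.64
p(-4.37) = -437.13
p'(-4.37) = 285.71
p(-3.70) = -273.18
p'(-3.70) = 205.95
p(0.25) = -1.86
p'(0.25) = 9.44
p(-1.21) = -21.07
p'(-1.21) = 27.54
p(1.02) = 10.51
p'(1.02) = 25.65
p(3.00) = 164.00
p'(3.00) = 149.00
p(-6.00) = -1096.00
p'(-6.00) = 536.00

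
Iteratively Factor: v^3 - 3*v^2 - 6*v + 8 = (v + 2)*(v^2 - 5*v + 4) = (v - 1)*(v + 2)*(v - 4)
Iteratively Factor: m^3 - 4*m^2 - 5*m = (m - 5)*(m^2 + m) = m*(m - 5)*(m + 1)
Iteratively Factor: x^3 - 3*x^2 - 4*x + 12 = (x + 2)*(x^2 - 5*x + 6) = (x - 3)*(x + 2)*(x - 2)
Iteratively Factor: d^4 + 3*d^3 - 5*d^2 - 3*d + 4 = (d - 1)*(d^3 + 4*d^2 - d - 4) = (d - 1)*(d + 4)*(d^2 - 1) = (d - 1)^2*(d + 4)*(d + 1)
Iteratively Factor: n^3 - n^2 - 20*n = (n)*(n^2 - n - 20) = n*(n - 5)*(n + 4)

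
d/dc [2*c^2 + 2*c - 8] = 4*c + 2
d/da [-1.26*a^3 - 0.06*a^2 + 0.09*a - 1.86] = -3.78*a^2 - 0.12*a + 0.09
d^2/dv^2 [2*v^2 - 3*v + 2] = 4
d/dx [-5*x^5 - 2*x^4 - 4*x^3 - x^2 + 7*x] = -25*x^4 - 8*x^3 - 12*x^2 - 2*x + 7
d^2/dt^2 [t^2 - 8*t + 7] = 2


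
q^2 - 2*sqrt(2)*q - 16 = (q - 4*sqrt(2))*(q + 2*sqrt(2))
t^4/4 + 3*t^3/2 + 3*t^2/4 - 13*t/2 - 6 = (t/4 + 1)*(t - 2)*(t + 1)*(t + 3)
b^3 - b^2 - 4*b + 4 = (b - 2)*(b - 1)*(b + 2)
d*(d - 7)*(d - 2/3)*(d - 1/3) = d^4 - 8*d^3 + 65*d^2/9 - 14*d/9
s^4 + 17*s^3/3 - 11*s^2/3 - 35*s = s*(s - 7/3)*(s + 3)*(s + 5)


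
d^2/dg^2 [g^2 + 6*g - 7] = 2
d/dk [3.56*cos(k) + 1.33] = -3.56*sin(k)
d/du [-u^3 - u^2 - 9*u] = -3*u^2 - 2*u - 9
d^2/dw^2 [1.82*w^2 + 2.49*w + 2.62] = 3.64000000000000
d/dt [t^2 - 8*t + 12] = 2*t - 8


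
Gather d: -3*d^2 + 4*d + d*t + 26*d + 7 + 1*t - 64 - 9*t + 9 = -3*d^2 + d*(t + 30) - 8*t - 48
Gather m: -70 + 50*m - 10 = 50*m - 80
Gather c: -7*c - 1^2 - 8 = -7*c - 9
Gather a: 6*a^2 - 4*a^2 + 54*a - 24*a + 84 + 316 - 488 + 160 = 2*a^2 + 30*a + 72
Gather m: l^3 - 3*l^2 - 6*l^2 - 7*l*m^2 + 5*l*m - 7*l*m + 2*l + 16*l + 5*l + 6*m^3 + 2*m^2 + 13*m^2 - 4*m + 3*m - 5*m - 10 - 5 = l^3 - 9*l^2 + 23*l + 6*m^3 + m^2*(15 - 7*l) + m*(-2*l - 6) - 15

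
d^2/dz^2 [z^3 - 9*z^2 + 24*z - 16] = 6*z - 18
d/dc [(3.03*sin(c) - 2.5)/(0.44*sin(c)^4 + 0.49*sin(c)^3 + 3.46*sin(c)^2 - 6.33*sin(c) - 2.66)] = (-3.9996*sin(c)^4 + 1.4306*sin(c)^3 - 6.8088*sin(c)^2 + 17.3*sin(c) - 23.8848)*cos(c)/(0.1936*sin(c)^8 + 0.4312*sin(c)^7 + 3.2849*sin(c)^6 - 2.1796*sin(c)^5 + 3.4274*sin(c)^4 - 46.4104*sin(c)^3 + 21.6617*sin(c)^2 + 33.6756*sin(c) + 7.0756)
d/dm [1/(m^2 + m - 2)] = (-2*m - 1)/(m^2 + m - 2)^2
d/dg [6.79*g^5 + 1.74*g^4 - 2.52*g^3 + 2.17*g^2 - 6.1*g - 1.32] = 33.95*g^4 + 6.96*g^3 - 7.56*g^2 + 4.34*g - 6.1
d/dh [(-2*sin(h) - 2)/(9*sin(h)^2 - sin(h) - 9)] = 2*(9*sin(h)^2 + 18*sin(h) + 8)*cos(h)/(sin(h) + 9*cos(h)^2)^2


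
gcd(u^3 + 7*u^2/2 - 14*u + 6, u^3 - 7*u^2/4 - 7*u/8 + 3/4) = u^2 - 5*u/2 + 1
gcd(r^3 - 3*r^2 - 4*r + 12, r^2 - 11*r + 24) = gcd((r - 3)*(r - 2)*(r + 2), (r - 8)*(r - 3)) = r - 3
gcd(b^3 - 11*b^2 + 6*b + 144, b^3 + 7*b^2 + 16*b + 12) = b + 3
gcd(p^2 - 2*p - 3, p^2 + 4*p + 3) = p + 1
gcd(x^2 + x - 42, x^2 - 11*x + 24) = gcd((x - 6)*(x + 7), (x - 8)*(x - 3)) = 1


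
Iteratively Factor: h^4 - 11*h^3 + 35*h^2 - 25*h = (h - 5)*(h^3 - 6*h^2 + 5*h) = (h - 5)*(h - 1)*(h^2 - 5*h) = h*(h - 5)*(h - 1)*(h - 5)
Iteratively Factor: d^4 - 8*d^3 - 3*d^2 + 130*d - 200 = (d - 5)*(d^3 - 3*d^2 - 18*d + 40) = (d - 5)^2*(d^2 + 2*d - 8) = (d - 5)^2*(d - 2)*(d + 4)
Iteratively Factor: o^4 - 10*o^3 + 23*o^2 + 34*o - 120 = (o + 2)*(o^3 - 12*o^2 + 47*o - 60) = (o - 3)*(o + 2)*(o^2 - 9*o + 20) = (o - 4)*(o - 3)*(o + 2)*(o - 5)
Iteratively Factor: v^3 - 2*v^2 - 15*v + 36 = (v - 3)*(v^2 + v - 12) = (v - 3)^2*(v + 4)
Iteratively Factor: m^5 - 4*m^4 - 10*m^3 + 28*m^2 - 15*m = (m - 1)*(m^4 - 3*m^3 - 13*m^2 + 15*m) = (m - 1)*(m + 3)*(m^3 - 6*m^2 + 5*m) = m*(m - 1)*(m + 3)*(m^2 - 6*m + 5) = m*(m - 1)^2*(m + 3)*(m - 5)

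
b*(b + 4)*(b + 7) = b^3 + 11*b^2 + 28*b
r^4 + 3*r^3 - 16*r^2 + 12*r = r*(r - 2)*(r - 1)*(r + 6)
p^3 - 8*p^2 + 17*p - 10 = (p - 5)*(p - 2)*(p - 1)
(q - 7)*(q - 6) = q^2 - 13*q + 42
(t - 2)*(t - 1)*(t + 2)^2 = t^4 + t^3 - 6*t^2 - 4*t + 8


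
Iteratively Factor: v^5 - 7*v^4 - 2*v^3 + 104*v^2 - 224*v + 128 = (v - 1)*(v^4 - 6*v^3 - 8*v^2 + 96*v - 128) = (v - 2)*(v - 1)*(v^3 - 4*v^2 - 16*v + 64) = (v - 2)*(v - 1)*(v + 4)*(v^2 - 8*v + 16) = (v - 4)*(v - 2)*(v - 1)*(v + 4)*(v - 4)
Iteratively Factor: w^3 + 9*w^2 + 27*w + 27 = (w + 3)*(w^2 + 6*w + 9) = (w + 3)^2*(w + 3)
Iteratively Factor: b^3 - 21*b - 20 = (b + 4)*(b^2 - 4*b - 5) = (b - 5)*(b + 4)*(b + 1)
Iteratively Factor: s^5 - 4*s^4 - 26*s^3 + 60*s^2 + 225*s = (s)*(s^4 - 4*s^3 - 26*s^2 + 60*s + 225) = s*(s - 5)*(s^3 + s^2 - 21*s - 45) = s*(s - 5)*(s + 3)*(s^2 - 2*s - 15) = s*(s - 5)*(s + 3)^2*(s - 5)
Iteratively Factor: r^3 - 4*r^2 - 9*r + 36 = (r - 4)*(r^2 - 9) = (r - 4)*(r - 3)*(r + 3)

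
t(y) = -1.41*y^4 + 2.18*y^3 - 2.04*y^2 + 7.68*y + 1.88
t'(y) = -5.64*y^3 + 6.54*y^2 - 4.08*y + 7.68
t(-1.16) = -15.73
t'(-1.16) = 30.02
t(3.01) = -49.78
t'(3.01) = -99.16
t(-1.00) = -11.43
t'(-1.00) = 23.94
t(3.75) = -161.88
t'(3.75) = -213.07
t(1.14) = 8.83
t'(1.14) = 3.17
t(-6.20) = -2727.17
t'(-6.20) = 1628.54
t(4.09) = -246.24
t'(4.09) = -285.48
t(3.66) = -143.47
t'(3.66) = -196.16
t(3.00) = -48.79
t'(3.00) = -97.98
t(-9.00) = -11072.71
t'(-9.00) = 4685.70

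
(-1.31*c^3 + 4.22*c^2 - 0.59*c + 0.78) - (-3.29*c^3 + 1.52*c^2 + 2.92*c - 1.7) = 1.98*c^3 + 2.7*c^2 - 3.51*c + 2.48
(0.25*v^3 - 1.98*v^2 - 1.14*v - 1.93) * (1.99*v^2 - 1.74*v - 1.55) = 0.4975*v^5 - 4.3752*v^4 + 0.7891*v^3 + 1.2119*v^2 + 5.1252*v + 2.9915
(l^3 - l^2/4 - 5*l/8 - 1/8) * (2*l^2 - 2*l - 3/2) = 2*l^5 - 5*l^4/2 - 9*l^3/4 + 11*l^2/8 + 19*l/16 + 3/16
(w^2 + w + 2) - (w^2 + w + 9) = -7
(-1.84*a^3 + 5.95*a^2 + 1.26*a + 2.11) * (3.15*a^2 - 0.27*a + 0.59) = -5.796*a^5 + 19.2393*a^4 + 1.2769*a^3 + 9.8168*a^2 + 0.1737*a + 1.2449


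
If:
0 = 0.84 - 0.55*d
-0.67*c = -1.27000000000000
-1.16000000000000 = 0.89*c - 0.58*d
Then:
No Solution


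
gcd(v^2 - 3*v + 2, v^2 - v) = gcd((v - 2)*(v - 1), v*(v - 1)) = v - 1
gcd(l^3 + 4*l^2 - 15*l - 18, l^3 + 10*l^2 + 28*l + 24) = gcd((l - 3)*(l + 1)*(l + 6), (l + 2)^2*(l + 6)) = l + 6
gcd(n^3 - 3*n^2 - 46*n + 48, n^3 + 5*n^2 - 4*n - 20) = 1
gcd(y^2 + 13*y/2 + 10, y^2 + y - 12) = y + 4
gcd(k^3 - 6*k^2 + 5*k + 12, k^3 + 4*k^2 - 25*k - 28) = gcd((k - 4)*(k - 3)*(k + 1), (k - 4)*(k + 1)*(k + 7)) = k^2 - 3*k - 4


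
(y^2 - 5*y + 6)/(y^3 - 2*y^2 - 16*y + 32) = (y - 3)/(y^2 - 16)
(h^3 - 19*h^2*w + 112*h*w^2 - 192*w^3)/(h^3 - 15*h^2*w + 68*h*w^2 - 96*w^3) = (-h + 8*w)/(-h + 4*w)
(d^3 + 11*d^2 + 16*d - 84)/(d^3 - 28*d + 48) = (d + 7)/(d - 4)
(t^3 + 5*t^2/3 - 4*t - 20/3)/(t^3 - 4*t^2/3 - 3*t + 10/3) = (t + 2)/(t - 1)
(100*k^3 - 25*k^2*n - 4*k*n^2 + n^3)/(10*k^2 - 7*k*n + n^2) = (20*k^2 - k*n - n^2)/(2*k - n)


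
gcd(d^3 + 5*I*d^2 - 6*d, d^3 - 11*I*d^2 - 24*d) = d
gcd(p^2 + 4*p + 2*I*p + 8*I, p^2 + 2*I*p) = p + 2*I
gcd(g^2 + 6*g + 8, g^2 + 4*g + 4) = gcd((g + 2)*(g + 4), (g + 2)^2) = g + 2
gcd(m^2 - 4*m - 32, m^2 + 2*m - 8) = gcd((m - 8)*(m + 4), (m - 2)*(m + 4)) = m + 4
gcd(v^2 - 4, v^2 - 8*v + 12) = v - 2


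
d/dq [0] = 0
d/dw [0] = 0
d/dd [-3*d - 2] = -3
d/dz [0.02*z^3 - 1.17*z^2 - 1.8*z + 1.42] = 0.06*z^2 - 2.34*z - 1.8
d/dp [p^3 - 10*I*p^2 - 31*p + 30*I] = 3*p^2 - 20*I*p - 31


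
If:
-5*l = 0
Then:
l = 0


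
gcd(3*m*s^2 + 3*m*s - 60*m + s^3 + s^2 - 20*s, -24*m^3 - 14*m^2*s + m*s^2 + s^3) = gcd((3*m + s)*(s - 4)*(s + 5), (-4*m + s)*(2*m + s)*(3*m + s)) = 3*m + s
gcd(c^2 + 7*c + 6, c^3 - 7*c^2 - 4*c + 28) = 1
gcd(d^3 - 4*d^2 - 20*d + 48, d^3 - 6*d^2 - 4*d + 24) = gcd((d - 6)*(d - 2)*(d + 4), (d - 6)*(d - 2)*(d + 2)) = d^2 - 8*d + 12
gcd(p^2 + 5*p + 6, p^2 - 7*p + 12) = 1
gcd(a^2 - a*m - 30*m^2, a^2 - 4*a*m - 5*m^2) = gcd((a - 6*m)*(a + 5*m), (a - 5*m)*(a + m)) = 1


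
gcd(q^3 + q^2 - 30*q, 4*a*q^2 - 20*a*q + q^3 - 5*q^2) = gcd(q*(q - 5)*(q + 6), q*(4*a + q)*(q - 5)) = q^2 - 5*q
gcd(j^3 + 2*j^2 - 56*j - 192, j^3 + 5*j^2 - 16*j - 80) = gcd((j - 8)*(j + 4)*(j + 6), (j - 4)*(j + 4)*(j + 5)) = j + 4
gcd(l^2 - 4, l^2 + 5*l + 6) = l + 2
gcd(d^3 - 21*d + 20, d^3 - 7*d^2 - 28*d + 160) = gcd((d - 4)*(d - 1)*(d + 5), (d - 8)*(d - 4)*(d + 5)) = d^2 + d - 20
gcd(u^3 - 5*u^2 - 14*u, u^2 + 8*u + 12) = u + 2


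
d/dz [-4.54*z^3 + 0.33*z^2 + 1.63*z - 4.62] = -13.62*z^2 + 0.66*z + 1.63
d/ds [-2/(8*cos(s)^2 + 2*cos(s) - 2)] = -(8*cos(s) + 1)*sin(s)/(4*cos(s)^2 + cos(s) - 1)^2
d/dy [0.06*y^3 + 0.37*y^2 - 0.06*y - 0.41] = 0.18*y^2 + 0.74*y - 0.06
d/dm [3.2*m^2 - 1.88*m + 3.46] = 6.4*m - 1.88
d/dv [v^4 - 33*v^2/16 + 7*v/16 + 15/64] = 4*v^3 - 33*v/8 + 7/16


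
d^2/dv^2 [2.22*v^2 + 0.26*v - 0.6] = 4.44000000000000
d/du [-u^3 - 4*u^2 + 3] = u*(-3*u - 8)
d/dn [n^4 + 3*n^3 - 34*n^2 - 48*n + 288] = 4*n^3 + 9*n^2 - 68*n - 48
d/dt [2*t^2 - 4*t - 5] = 4*t - 4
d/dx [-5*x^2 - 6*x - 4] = -10*x - 6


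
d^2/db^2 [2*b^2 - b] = 4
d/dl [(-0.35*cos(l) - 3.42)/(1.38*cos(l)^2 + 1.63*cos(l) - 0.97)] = (0.483*sin(l)^2 - 9.4392*cos(l) - 6.3971)*sin(l)/(1.38*cos(l)^2 + 1.63*cos(l) - 0.97)^2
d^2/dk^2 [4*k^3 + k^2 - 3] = 24*k + 2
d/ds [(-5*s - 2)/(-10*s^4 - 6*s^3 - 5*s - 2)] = (50*s^4 + 30*s^3 + 25*s - (5*s + 2)*(40*s^3 + 18*s^2 + 5) + 10)/(10*s^4 + 6*s^3 + 5*s + 2)^2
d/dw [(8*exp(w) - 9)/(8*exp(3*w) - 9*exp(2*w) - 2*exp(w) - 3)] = (-128*exp(3*w) + 288*exp(2*w) - 162*exp(w) - 42)*exp(w)/(64*exp(6*w) - 144*exp(5*w) + 49*exp(4*w) - 12*exp(3*w) + 58*exp(2*w) + 12*exp(w) + 9)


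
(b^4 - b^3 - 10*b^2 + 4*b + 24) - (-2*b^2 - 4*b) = b^4 - b^3 - 8*b^2 + 8*b + 24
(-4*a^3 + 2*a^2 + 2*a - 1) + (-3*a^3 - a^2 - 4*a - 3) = -7*a^3 + a^2 - 2*a - 4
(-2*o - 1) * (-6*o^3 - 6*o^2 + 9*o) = 12*o^4 + 18*o^3 - 12*o^2 - 9*o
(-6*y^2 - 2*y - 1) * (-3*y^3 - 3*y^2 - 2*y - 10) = 18*y^5 + 24*y^4 + 21*y^3 + 67*y^2 + 22*y + 10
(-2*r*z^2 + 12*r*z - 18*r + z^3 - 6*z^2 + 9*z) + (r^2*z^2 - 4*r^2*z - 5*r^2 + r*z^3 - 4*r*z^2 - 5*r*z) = r^2*z^2 - 4*r^2*z - 5*r^2 + r*z^3 - 6*r*z^2 + 7*r*z - 18*r + z^3 - 6*z^2 + 9*z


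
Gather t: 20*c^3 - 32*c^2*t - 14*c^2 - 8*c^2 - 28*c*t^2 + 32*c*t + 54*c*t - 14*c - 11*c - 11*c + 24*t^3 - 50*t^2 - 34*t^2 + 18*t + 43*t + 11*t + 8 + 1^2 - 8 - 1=20*c^3 - 22*c^2 - 36*c + 24*t^3 + t^2*(-28*c - 84) + t*(-32*c^2 + 86*c + 72)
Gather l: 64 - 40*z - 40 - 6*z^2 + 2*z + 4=-6*z^2 - 38*z + 28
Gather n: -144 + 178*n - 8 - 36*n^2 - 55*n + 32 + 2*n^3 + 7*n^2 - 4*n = 2*n^3 - 29*n^2 + 119*n - 120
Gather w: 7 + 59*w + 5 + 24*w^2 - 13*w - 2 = 24*w^2 + 46*w + 10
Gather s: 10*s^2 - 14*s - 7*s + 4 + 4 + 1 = 10*s^2 - 21*s + 9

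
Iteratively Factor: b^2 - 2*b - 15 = (b - 5)*(b + 3)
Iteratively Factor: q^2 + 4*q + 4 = (q + 2)*(q + 2)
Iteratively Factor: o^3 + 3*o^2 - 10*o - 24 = (o + 4)*(o^2 - o - 6) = (o - 3)*(o + 4)*(o + 2)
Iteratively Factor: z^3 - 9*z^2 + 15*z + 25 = (z - 5)*(z^2 - 4*z - 5) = (z - 5)^2*(z + 1)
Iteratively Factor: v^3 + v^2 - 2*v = (v + 2)*(v^2 - v) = (v - 1)*(v + 2)*(v)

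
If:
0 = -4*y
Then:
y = 0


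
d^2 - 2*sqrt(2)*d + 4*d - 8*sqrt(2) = (d + 4)*(d - 2*sqrt(2))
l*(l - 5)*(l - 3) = l^3 - 8*l^2 + 15*l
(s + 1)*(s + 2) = s^2 + 3*s + 2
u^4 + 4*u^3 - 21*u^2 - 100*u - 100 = (u - 5)*(u + 2)^2*(u + 5)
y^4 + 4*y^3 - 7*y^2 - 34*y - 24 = (y - 3)*(y + 1)*(y + 2)*(y + 4)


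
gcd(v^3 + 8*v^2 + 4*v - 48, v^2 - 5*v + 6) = v - 2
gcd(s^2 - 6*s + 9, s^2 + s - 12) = s - 3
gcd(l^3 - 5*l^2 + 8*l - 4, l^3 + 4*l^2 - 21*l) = 1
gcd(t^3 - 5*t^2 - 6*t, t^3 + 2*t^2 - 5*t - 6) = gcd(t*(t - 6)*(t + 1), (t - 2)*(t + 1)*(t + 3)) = t + 1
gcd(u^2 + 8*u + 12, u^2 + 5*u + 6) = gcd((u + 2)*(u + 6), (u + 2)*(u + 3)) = u + 2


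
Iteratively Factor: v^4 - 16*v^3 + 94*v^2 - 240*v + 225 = (v - 5)*(v^3 - 11*v^2 + 39*v - 45) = (v - 5)*(v - 3)*(v^2 - 8*v + 15) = (v - 5)^2*(v - 3)*(v - 3)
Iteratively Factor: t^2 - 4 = (t - 2)*(t + 2)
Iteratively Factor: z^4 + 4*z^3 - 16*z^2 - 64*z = (z - 4)*(z^3 + 8*z^2 + 16*z) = (z - 4)*(z + 4)*(z^2 + 4*z) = z*(z - 4)*(z + 4)*(z + 4)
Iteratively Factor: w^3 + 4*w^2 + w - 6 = (w - 1)*(w^2 + 5*w + 6) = (w - 1)*(w + 3)*(w + 2)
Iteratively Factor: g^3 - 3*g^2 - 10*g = (g + 2)*(g^2 - 5*g) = (g - 5)*(g + 2)*(g)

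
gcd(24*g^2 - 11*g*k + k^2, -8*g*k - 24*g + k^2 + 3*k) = 8*g - k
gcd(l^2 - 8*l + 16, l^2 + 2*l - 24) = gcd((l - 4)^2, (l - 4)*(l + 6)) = l - 4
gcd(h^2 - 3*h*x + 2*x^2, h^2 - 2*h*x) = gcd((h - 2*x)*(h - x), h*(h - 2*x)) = -h + 2*x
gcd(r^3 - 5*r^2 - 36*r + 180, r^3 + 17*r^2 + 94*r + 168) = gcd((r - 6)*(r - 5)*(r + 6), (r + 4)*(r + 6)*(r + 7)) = r + 6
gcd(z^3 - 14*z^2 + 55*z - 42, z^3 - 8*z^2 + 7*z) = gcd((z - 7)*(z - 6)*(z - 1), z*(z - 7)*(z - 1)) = z^2 - 8*z + 7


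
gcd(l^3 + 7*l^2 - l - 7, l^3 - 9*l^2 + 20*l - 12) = l - 1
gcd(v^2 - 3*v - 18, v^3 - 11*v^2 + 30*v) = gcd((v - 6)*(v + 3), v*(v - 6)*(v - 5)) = v - 6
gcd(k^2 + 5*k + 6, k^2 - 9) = k + 3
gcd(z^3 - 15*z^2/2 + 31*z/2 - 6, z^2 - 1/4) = z - 1/2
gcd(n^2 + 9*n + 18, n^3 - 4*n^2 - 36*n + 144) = n + 6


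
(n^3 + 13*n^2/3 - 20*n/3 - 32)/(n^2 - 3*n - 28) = (n^2 + n/3 - 8)/(n - 7)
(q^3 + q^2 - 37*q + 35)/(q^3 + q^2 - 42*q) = (q^2 - 6*q + 5)/(q*(q - 6))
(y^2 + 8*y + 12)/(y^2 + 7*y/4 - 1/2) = 4*(y + 6)/(4*y - 1)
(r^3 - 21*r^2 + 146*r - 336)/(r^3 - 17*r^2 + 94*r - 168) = (r - 8)/(r - 4)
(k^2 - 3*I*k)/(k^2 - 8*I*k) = (k - 3*I)/(k - 8*I)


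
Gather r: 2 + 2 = 4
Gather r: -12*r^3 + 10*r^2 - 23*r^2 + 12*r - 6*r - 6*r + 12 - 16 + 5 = -12*r^3 - 13*r^2 + 1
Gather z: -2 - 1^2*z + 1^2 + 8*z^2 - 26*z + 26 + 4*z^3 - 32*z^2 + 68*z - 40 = 4*z^3 - 24*z^2 + 41*z - 15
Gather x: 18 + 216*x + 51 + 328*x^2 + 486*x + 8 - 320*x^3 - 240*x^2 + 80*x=-320*x^3 + 88*x^2 + 782*x + 77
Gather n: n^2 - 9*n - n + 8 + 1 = n^2 - 10*n + 9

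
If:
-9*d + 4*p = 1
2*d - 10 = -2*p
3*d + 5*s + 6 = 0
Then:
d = 19/13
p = 46/13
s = -27/13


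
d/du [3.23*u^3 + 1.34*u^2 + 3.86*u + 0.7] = 9.69*u^2 + 2.68*u + 3.86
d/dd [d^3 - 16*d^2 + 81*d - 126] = 3*d^2 - 32*d + 81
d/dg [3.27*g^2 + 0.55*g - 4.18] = 6.54*g + 0.55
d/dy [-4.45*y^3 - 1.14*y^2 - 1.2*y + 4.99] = -13.35*y^2 - 2.28*y - 1.2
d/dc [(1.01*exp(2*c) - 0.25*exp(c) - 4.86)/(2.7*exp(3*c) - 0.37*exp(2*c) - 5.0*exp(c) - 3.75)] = (-2.727*exp(4*c) + 1.35*exp(3*c) + 34.2235*exp(2*c) - 11.1714*exp(c) - 23.3625)*exp(c)/(7.29*exp(6*c) - 1.998*exp(5*c) - 26.8631*exp(4*c) - 16.55*exp(3*c) + 27.775*exp(2*c) + 37.5*exp(c) + 14.0625)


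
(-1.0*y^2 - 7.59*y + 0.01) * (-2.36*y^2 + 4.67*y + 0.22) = 2.36*y^4 + 13.2424*y^3 - 35.6889*y^2 - 1.6231*y + 0.0022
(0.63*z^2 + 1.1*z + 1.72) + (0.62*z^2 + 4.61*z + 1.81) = 1.25*z^2 + 5.71*z + 3.53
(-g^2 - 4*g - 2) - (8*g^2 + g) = -9*g^2 - 5*g - 2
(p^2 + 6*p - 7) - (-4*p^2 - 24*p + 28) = 5*p^2 + 30*p - 35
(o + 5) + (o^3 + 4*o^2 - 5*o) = o^3 + 4*o^2 - 4*o + 5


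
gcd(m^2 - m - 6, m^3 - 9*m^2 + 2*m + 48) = m^2 - m - 6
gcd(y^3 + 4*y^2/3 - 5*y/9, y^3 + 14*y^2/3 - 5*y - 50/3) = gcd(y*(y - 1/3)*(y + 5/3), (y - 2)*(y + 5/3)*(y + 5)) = y + 5/3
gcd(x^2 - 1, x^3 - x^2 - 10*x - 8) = x + 1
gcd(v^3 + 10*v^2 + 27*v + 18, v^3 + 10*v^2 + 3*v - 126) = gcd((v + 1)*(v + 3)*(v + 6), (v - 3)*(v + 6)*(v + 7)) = v + 6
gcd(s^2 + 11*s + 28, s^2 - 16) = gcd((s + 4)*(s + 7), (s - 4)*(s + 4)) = s + 4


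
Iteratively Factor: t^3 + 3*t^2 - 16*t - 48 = (t + 3)*(t^2 - 16) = (t - 4)*(t + 3)*(t + 4)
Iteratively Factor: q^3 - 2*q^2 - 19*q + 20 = (q - 1)*(q^2 - q - 20) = (q - 5)*(q - 1)*(q + 4)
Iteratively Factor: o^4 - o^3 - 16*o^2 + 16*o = (o - 4)*(o^3 + 3*o^2 - 4*o) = (o - 4)*(o + 4)*(o^2 - o) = o*(o - 4)*(o + 4)*(o - 1)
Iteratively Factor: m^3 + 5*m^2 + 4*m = (m + 1)*(m^2 + 4*m) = m*(m + 1)*(m + 4)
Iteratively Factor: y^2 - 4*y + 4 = (y - 2)*(y - 2)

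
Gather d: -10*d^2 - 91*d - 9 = -10*d^2 - 91*d - 9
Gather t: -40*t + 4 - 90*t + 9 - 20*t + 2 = 15 - 150*t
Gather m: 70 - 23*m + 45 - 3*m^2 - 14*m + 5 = -3*m^2 - 37*m + 120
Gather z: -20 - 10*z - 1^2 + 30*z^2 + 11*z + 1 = 30*z^2 + z - 20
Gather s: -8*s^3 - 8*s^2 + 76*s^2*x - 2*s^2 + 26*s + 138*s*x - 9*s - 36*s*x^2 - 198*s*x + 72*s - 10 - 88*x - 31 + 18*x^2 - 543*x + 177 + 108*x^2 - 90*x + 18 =-8*s^3 + s^2*(76*x - 10) + s*(-36*x^2 - 60*x + 89) + 126*x^2 - 721*x + 154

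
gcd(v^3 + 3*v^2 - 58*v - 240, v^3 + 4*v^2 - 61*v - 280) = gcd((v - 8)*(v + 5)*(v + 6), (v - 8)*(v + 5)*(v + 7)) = v^2 - 3*v - 40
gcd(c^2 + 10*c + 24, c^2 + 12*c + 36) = c + 6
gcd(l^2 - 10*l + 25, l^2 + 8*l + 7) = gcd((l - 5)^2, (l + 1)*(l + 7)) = 1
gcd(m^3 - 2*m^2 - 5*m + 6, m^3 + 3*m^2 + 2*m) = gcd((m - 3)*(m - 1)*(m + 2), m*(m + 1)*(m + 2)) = m + 2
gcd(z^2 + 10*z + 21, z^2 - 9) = z + 3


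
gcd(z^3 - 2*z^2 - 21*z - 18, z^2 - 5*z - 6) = z^2 - 5*z - 6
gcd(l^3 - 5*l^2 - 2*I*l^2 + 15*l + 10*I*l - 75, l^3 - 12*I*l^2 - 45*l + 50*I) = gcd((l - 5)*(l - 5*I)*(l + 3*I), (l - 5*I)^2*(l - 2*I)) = l - 5*I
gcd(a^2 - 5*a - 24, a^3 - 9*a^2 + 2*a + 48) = a - 8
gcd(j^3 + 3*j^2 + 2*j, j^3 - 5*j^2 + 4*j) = j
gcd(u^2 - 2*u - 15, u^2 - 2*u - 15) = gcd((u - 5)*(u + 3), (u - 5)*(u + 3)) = u^2 - 2*u - 15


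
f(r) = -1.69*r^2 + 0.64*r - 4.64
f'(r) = 0.64 - 3.38*r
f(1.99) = -10.06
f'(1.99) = -6.09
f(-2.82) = -19.88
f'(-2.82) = 10.17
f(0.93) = -5.51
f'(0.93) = -2.50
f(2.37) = -12.62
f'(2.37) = -7.37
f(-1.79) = -11.20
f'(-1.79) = 6.69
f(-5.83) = -65.81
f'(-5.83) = 20.35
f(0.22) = -4.58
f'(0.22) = -0.10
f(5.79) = -57.59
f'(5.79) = -18.93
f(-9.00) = -147.29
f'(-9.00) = 31.06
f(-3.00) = -21.77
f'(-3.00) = 10.78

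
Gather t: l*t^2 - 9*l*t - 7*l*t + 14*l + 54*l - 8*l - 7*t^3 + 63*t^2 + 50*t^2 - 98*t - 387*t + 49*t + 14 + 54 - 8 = 60*l - 7*t^3 + t^2*(l + 113) + t*(-16*l - 436) + 60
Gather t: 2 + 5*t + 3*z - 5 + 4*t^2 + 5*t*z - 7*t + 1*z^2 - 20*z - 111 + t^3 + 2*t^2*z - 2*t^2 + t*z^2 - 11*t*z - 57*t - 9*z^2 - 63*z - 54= t^3 + t^2*(2*z + 2) + t*(z^2 - 6*z - 59) - 8*z^2 - 80*z - 168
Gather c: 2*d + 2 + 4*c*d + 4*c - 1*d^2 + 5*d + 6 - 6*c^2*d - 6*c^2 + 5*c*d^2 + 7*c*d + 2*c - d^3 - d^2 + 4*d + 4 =c^2*(-6*d - 6) + c*(5*d^2 + 11*d + 6) - d^3 - 2*d^2 + 11*d + 12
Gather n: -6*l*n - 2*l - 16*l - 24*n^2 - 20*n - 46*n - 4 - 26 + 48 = -18*l - 24*n^2 + n*(-6*l - 66) + 18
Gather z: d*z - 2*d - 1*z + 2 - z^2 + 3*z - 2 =-2*d - z^2 + z*(d + 2)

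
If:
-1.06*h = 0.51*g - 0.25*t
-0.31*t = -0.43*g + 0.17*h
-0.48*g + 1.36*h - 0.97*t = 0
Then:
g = 0.00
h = 0.00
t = 0.00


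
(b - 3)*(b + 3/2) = b^2 - 3*b/2 - 9/2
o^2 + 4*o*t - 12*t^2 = (o - 2*t)*(o + 6*t)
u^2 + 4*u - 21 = (u - 3)*(u + 7)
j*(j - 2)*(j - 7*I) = j^3 - 2*j^2 - 7*I*j^2 + 14*I*j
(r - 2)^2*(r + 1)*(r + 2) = r^4 - r^3 - 6*r^2 + 4*r + 8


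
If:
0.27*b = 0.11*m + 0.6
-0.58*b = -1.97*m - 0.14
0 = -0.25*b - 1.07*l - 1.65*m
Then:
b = 2.49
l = -1.60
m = 0.66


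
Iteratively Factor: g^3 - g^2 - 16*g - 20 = (g + 2)*(g^2 - 3*g - 10) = (g + 2)^2*(g - 5)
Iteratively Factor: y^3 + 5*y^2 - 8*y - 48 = (y + 4)*(y^2 + y - 12) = (y - 3)*(y + 4)*(y + 4)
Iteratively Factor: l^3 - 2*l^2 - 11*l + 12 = (l + 3)*(l^2 - 5*l + 4) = (l - 1)*(l + 3)*(l - 4)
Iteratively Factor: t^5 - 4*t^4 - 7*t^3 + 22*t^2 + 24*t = (t - 4)*(t^4 - 7*t^2 - 6*t) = (t - 4)*(t + 2)*(t^3 - 2*t^2 - 3*t) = t*(t - 4)*(t + 2)*(t^2 - 2*t - 3) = t*(t - 4)*(t - 3)*(t + 2)*(t + 1)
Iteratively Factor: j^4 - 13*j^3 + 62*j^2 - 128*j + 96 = (j - 2)*(j^3 - 11*j^2 + 40*j - 48) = (j - 4)*(j - 2)*(j^2 - 7*j + 12) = (j - 4)^2*(j - 2)*(j - 3)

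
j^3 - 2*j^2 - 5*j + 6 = (j - 3)*(j - 1)*(j + 2)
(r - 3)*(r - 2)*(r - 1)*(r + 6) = r^4 - 25*r^2 + 60*r - 36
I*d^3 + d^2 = d^2*(I*d + 1)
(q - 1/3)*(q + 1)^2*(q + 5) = q^4 + 20*q^3/3 + 26*q^2/3 + 4*q/3 - 5/3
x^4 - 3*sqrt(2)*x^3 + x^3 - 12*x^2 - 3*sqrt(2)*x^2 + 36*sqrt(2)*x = x*(x - 3)*(x + 4)*(x - 3*sqrt(2))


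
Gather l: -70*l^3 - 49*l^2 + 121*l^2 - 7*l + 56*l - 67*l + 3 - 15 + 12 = -70*l^3 + 72*l^2 - 18*l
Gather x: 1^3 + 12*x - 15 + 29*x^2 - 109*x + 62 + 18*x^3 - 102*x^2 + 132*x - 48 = 18*x^3 - 73*x^2 + 35*x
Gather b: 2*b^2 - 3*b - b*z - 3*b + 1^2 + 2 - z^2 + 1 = 2*b^2 + b*(-z - 6) - z^2 + 4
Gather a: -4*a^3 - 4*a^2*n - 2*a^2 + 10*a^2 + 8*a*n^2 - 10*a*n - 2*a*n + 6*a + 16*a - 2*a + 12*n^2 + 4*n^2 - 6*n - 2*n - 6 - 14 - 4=-4*a^3 + a^2*(8 - 4*n) + a*(8*n^2 - 12*n + 20) + 16*n^2 - 8*n - 24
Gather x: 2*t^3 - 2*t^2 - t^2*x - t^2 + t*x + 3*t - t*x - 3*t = 2*t^3 - t^2*x - 3*t^2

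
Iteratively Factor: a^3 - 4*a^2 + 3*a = (a)*(a^2 - 4*a + 3) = a*(a - 3)*(a - 1)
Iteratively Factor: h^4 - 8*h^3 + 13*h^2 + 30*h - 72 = (h - 3)*(h^3 - 5*h^2 - 2*h + 24) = (h - 4)*(h - 3)*(h^2 - h - 6) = (h - 4)*(h - 3)^2*(h + 2)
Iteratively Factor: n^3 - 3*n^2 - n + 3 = (n + 1)*(n^2 - 4*n + 3) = (n - 3)*(n + 1)*(n - 1)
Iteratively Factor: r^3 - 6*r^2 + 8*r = (r - 2)*(r^2 - 4*r) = (r - 4)*(r - 2)*(r)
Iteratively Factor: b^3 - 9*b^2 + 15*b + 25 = (b - 5)*(b^2 - 4*b - 5) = (b - 5)*(b + 1)*(b - 5)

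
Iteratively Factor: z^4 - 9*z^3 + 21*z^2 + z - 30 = (z - 2)*(z^3 - 7*z^2 + 7*z + 15) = (z - 2)*(z + 1)*(z^2 - 8*z + 15) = (z - 3)*(z - 2)*(z + 1)*(z - 5)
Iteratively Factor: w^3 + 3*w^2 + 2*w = (w + 2)*(w^2 + w) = (w + 1)*(w + 2)*(w)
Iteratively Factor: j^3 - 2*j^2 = (j)*(j^2 - 2*j) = j^2*(j - 2)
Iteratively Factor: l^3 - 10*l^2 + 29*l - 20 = (l - 1)*(l^2 - 9*l + 20) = (l - 5)*(l - 1)*(l - 4)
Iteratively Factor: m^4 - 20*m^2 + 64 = (m + 4)*(m^3 - 4*m^2 - 4*m + 16) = (m + 2)*(m + 4)*(m^2 - 6*m + 8) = (m - 4)*(m + 2)*(m + 4)*(m - 2)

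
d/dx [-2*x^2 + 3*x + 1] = 3 - 4*x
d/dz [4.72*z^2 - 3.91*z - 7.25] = 9.44*z - 3.91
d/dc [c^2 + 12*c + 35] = 2*c + 12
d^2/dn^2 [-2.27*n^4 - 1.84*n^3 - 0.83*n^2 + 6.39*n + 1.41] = -27.24*n^2 - 11.04*n - 1.66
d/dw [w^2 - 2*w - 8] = 2*w - 2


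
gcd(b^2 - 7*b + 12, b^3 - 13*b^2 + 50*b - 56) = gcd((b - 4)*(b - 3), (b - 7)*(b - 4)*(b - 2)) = b - 4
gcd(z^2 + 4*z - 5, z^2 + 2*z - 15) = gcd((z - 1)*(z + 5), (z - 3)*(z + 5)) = z + 5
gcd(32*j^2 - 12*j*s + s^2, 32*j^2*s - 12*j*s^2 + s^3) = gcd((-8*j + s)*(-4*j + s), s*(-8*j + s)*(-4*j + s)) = 32*j^2 - 12*j*s + s^2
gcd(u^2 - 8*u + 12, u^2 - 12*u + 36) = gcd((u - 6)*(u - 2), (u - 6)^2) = u - 6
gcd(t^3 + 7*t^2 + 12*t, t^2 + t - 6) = t + 3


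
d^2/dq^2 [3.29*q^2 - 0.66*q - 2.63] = 6.58000000000000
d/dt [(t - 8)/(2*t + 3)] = 19/(2*t + 3)^2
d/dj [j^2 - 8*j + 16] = 2*j - 8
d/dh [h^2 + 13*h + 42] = 2*h + 13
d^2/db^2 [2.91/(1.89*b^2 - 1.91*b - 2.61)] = (20.789622*b^2 - 21.009618*b - 2.91*(3.78*b - 1.91)*(7.56*b - 3.82) - 28.709478)/(-1.89*b^2 + 1.91*b + 2.61)^3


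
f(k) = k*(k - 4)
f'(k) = 2*k - 4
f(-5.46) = 51.65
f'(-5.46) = -14.92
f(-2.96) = 20.60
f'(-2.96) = -9.92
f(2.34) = -3.88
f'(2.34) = 0.68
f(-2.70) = 18.09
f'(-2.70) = -9.40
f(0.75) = -2.44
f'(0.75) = -2.50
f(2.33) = -3.89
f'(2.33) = 0.66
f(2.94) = -3.12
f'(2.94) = 1.88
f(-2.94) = 20.40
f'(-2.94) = -9.88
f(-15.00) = 285.00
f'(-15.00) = -34.00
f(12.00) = 96.00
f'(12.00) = 20.00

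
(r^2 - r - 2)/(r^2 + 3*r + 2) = (r - 2)/(r + 2)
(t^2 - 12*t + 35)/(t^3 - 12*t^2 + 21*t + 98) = (t - 5)/(t^2 - 5*t - 14)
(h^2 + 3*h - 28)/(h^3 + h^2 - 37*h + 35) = (h - 4)/(h^2 - 6*h + 5)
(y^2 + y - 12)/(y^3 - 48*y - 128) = (y - 3)/(y^2 - 4*y - 32)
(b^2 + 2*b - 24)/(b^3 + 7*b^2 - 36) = (b - 4)/(b^2 + b - 6)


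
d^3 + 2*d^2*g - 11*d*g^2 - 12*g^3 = (d - 3*g)*(d + g)*(d + 4*g)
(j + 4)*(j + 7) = j^2 + 11*j + 28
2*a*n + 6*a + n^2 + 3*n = (2*a + n)*(n + 3)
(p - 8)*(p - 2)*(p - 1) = p^3 - 11*p^2 + 26*p - 16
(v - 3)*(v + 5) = v^2 + 2*v - 15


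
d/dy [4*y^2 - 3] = 8*y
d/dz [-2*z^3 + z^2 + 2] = 2*z*(1 - 3*z)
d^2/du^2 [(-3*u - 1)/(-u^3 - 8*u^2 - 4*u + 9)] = 2*(9*u^5 + 78*u^4 + 244*u^3 + 366*u^2 + 771*u + 196)/(u^9 + 24*u^8 + 204*u^7 + 677*u^6 + 384*u^5 - 1560*u^4 - 1421*u^3 + 1512*u^2 + 972*u - 729)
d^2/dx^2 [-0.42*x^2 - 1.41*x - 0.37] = -0.840000000000000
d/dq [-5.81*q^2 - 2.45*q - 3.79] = -11.62*q - 2.45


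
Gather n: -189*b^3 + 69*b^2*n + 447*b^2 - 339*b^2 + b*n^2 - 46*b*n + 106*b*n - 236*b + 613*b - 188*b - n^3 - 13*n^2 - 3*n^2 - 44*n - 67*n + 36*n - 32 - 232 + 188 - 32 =-189*b^3 + 108*b^2 + 189*b - n^3 + n^2*(b - 16) + n*(69*b^2 + 60*b - 75) - 108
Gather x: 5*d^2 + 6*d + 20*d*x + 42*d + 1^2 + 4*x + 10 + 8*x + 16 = 5*d^2 + 48*d + x*(20*d + 12) + 27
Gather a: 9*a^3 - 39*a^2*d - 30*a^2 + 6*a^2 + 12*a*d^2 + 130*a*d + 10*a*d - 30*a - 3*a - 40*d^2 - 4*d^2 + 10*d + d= 9*a^3 + a^2*(-39*d - 24) + a*(12*d^2 + 140*d - 33) - 44*d^2 + 11*d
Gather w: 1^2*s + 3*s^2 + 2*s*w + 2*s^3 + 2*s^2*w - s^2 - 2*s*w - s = 2*s^3 + 2*s^2*w + 2*s^2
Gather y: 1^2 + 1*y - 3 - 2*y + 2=-y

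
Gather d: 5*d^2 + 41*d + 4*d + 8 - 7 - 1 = 5*d^2 + 45*d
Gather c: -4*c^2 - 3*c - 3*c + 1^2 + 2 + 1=-4*c^2 - 6*c + 4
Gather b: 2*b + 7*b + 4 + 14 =9*b + 18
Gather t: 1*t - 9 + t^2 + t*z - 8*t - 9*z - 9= t^2 + t*(z - 7) - 9*z - 18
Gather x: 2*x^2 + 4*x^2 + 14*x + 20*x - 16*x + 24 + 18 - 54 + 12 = 6*x^2 + 18*x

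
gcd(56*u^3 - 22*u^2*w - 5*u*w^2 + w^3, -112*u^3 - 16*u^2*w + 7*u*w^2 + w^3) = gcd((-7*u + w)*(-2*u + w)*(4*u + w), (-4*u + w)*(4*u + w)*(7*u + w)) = 4*u + w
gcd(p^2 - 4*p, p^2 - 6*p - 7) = 1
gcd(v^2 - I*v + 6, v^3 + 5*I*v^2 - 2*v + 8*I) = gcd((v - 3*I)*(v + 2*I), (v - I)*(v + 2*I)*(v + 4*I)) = v + 2*I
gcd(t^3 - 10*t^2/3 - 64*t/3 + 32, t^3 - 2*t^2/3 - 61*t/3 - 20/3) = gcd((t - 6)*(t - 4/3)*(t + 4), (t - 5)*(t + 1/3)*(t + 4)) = t + 4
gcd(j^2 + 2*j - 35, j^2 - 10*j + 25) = j - 5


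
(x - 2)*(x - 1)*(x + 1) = x^3 - 2*x^2 - x + 2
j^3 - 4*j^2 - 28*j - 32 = (j - 8)*(j + 2)^2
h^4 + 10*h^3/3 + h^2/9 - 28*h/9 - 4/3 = (h - 1)*(h + 2/3)^2*(h + 3)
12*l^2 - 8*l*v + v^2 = (-6*l + v)*(-2*l + v)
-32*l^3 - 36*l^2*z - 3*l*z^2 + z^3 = (-8*l + z)*(l + z)*(4*l + z)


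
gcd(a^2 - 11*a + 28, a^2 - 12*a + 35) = a - 7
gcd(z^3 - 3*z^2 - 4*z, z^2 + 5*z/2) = z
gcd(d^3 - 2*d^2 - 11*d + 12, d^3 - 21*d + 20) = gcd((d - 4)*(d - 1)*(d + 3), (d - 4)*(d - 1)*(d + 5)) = d^2 - 5*d + 4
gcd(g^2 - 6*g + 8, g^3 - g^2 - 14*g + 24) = g - 2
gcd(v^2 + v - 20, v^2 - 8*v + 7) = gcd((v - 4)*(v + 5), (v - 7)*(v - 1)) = 1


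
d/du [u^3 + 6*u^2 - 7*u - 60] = 3*u^2 + 12*u - 7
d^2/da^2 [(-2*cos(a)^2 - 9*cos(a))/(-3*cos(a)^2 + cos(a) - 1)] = (5*(1 - cos(a)^2)^2 + 87*cos(a)^5 - 342*cos(a)^3 + 63*cos(a)^2 + 171*cos(a) - 27)/(-3*cos(a)^2 + cos(a) - 1)^3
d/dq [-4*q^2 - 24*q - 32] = -8*q - 24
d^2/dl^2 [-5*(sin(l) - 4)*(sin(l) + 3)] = -5*sin(l) - 10*cos(2*l)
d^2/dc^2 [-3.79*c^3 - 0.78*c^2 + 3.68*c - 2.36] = -22.74*c - 1.56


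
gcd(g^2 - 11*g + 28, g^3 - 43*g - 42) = g - 7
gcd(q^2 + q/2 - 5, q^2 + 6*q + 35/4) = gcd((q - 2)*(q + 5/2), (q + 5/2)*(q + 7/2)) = q + 5/2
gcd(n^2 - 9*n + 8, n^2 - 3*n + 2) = n - 1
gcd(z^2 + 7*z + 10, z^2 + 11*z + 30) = z + 5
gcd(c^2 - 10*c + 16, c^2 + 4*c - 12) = c - 2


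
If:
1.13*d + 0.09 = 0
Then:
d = -0.08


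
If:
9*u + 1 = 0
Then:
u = -1/9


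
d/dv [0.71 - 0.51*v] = -0.510000000000000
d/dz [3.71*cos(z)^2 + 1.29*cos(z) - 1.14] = -(7.42*cos(z) + 1.29)*sin(z)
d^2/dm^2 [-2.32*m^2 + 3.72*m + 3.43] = -4.64000000000000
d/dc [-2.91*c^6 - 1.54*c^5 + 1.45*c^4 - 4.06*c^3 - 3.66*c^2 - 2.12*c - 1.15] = -17.46*c^5 - 7.7*c^4 + 5.8*c^3 - 12.18*c^2 - 7.32*c - 2.12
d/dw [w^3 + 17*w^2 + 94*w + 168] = 3*w^2 + 34*w + 94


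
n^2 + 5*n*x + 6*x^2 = (n + 2*x)*(n + 3*x)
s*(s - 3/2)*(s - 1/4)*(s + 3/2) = s^4 - s^3/4 - 9*s^2/4 + 9*s/16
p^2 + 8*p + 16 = (p + 4)^2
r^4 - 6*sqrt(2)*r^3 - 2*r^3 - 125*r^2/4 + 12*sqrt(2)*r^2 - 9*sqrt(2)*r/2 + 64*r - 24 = (r - 3/2)*(r - 1/2)*(r - 8*sqrt(2))*(r + 2*sqrt(2))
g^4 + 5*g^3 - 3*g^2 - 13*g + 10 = (g - 1)^2*(g + 2)*(g + 5)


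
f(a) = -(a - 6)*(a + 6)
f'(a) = -2*a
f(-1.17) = 34.63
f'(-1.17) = 2.34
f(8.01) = -28.16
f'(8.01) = -16.02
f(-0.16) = 35.97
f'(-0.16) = 0.32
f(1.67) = 33.21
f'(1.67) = -3.34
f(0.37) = 35.86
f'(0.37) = -0.74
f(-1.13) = 34.72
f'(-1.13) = 2.26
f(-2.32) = 30.62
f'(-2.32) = 4.64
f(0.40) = 35.84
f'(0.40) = -0.80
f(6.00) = 0.00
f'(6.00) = -12.00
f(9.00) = -45.00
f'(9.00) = -18.00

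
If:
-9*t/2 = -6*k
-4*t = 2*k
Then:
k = 0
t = 0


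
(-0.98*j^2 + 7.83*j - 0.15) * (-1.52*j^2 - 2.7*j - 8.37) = 1.4896*j^4 - 9.2556*j^3 - 12.7104*j^2 - 65.1321*j + 1.2555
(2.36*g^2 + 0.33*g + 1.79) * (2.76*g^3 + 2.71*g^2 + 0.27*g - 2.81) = 6.5136*g^5 + 7.3064*g^4 + 6.4719*g^3 - 1.6916*g^2 - 0.444*g - 5.0299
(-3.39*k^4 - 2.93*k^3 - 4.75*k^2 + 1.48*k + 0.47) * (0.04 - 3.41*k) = 11.5599*k^5 + 9.8557*k^4 + 16.0803*k^3 - 5.2368*k^2 - 1.5435*k + 0.0188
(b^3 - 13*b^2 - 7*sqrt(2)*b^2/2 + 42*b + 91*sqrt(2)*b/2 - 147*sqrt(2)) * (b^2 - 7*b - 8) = b^5 - 20*b^4 - 7*sqrt(2)*b^4/2 + 70*sqrt(2)*b^3 + 125*b^3 - 875*sqrt(2)*b^2/2 - 190*b^2 - 336*b + 665*sqrt(2)*b + 1176*sqrt(2)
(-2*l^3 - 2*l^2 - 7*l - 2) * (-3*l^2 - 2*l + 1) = 6*l^5 + 10*l^4 + 23*l^3 + 18*l^2 - 3*l - 2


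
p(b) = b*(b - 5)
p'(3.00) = 1.00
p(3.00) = -6.00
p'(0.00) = -5.00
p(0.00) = 0.00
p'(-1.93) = -8.86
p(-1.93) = 13.37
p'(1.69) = -1.62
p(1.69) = -5.59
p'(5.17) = 5.34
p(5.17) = 0.88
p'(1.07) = -2.86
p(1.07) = -4.21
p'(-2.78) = -10.56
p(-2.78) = 21.63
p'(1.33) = -2.34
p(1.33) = -4.88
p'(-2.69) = -10.38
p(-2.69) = 20.69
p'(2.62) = 0.24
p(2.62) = -6.24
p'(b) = 2*b - 5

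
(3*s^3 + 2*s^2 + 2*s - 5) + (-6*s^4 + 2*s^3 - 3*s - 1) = -6*s^4 + 5*s^3 + 2*s^2 - s - 6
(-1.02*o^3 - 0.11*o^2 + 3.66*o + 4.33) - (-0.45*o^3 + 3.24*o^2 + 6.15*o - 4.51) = -0.57*o^3 - 3.35*o^2 - 2.49*o + 8.84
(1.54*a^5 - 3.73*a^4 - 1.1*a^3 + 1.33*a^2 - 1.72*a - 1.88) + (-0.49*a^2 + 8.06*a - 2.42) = 1.54*a^5 - 3.73*a^4 - 1.1*a^3 + 0.84*a^2 + 6.34*a - 4.3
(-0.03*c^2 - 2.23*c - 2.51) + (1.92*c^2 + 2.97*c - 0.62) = 1.89*c^2 + 0.74*c - 3.13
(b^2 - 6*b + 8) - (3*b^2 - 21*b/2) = -2*b^2 + 9*b/2 + 8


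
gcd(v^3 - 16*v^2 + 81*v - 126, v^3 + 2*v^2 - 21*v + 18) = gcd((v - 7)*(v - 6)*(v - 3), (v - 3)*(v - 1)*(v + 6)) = v - 3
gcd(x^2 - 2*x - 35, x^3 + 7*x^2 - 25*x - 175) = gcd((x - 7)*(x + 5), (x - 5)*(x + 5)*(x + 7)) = x + 5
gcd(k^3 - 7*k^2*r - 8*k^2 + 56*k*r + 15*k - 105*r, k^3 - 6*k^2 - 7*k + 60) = k - 5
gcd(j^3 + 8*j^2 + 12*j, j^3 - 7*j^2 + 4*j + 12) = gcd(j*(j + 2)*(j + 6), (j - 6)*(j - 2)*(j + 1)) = 1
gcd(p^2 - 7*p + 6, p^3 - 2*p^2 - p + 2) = p - 1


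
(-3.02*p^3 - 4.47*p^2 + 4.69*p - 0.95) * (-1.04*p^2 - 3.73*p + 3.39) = 3.1408*p^5 + 15.9134*p^4 + 1.5577*p^3 - 31.659*p^2 + 19.4426*p - 3.2205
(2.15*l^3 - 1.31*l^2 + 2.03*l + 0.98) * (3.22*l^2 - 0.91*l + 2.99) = 6.923*l^5 - 6.1747*l^4 + 14.1572*l^3 - 2.6086*l^2 + 5.1779*l + 2.9302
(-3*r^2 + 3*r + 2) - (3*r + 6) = -3*r^2 - 4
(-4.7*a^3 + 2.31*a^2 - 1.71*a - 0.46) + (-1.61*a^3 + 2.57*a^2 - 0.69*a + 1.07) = -6.31*a^3 + 4.88*a^2 - 2.4*a + 0.61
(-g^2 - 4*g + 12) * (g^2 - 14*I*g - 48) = -g^4 - 4*g^3 + 14*I*g^3 + 60*g^2 + 56*I*g^2 + 192*g - 168*I*g - 576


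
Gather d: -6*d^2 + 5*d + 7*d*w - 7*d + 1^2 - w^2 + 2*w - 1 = -6*d^2 + d*(7*w - 2) - w^2 + 2*w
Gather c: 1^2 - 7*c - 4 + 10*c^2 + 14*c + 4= 10*c^2 + 7*c + 1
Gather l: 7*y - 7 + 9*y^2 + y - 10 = 9*y^2 + 8*y - 17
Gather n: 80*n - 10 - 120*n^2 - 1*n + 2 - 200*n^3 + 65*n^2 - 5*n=-200*n^3 - 55*n^2 + 74*n - 8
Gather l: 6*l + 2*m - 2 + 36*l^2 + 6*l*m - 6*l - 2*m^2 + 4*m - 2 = 36*l^2 + 6*l*m - 2*m^2 + 6*m - 4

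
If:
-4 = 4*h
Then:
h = -1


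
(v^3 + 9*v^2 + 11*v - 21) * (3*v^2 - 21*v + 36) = 3*v^5 + 6*v^4 - 120*v^3 + 30*v^2 + 837*v - 756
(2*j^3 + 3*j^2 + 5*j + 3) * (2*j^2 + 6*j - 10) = 4*j^5 + 18*j^4 + 8*j^3 + 6*j^2 - 32*j - 30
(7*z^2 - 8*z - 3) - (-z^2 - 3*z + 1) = 8*z^2 - 5*z - 4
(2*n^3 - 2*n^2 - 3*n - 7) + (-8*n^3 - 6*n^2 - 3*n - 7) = -6*n^3 - 8*n^2 - 6*n - 14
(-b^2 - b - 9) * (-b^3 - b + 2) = b^5 + b^4 + 10*b^3 - b^2 + 7*b - 18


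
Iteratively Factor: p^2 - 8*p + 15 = (p - 5)*(p - 3)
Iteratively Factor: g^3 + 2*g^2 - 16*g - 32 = (g + 4)*(g^2 - 2*g - 8) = (g - 4)*(g + 4)*(g + 2)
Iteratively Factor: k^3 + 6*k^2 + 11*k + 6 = (k + 3)*(k^2 + 3*k + 2) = (k + 2)*(k + 3)*(k + 1)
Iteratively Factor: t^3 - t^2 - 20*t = (t)*(t^2 - t - 20) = t*(t + 4)*(t - 5)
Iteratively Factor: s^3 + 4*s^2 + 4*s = (s)*(s^2 + 4*s + 4) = s*(s + 2)*(s + 2)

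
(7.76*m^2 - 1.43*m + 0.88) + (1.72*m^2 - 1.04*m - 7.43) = 9.48*m^2 - 2.47*m - 6.55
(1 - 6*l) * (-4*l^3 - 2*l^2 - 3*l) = 24*l^4 + 8*l^3 + 16*l^2 - 3*l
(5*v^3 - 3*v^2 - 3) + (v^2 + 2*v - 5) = 5*v^3 - 2*v^2 + 2*v - 8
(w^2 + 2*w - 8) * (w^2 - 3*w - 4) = w^4 - w^3 - 18*w^2 + 16*w + 32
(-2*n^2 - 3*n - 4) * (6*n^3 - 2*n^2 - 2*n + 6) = -12*n^5 - 14*n^4 - 14*n^3 + 2*n^2 - 10*n - 24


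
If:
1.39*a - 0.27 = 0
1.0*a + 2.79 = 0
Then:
No Solution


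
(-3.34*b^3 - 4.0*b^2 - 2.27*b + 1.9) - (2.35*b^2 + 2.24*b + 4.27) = -3.34*b^3 - 6.35*b^2 - 4.51*b - 2.37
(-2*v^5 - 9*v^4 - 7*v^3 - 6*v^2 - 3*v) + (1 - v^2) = -2*v^5 - 9*v^4 - 7*v^3 - 7*v^2 - 3*v + 1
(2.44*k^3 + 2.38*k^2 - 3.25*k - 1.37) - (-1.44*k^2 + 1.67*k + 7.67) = 2.44*k^3 + 3.82*k^2 - 4.92*k - 9.04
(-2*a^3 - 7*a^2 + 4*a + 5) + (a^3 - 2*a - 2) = -a^3 - 7*a^2 + 2*a + 3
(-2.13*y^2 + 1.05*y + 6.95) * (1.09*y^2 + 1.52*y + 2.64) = -2.3217*y^4 - 2.0931*y^3 + 3.5483*y^2 + 13.336*y + 18.348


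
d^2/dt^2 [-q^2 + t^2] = 2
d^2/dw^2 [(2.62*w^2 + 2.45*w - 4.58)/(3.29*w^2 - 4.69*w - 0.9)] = (133.891814*w^3 - 250.899348*w^2 + 467.545848*w - 245.045536)/(35.611289*w^6 - 152.295087*w^5 + 187.876437*w^4 - 19.839169*w^3 - 51.39477*w^2 - 11.3967*w - 0.729)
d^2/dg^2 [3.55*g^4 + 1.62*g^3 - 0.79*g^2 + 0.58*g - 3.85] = 42.6*g^2 + 9.72*g - 1.58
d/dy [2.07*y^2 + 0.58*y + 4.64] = 4.14*y + 0.58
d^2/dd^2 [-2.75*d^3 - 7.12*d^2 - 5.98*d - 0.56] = -16.5*d - 14.24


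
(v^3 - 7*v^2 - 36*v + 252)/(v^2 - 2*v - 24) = (v^2 - v - 42)/(v + 4)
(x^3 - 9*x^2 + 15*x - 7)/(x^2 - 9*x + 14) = (x^2 - 2*x + 1)/(x - 2)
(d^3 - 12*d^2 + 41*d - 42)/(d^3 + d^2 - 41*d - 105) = (d^2 - 5*d + 6)/(d^2 + 8*d + 15)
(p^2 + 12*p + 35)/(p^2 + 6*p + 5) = (p + 7)/(p + 1)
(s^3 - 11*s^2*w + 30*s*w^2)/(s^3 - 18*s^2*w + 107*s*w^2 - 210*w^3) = s/(s - 7*w)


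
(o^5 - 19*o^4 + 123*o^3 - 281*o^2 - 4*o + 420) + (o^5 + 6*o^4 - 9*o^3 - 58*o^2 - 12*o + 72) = 2*o^5 - 13*o^4 + 114*o^3 - 339*o^2 - 16*o + 492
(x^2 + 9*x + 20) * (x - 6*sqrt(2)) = x^3 - 6*sqrt(2)*x^2 + 9*x^2 - 54*sqrt(2)*x + 20*x - 120*sqrt(2)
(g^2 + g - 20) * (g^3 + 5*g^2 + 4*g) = g^5 + 6*g^4 - 11*g^3 - 96*g^2 - 80*g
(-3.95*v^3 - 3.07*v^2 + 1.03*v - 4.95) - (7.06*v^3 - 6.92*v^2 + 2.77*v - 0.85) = -11.01*v^3 + 3.85*v^2 - 1.74*v - 4.1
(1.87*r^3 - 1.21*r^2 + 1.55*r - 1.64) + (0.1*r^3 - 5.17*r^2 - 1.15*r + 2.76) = 1.97*r^3 - 6.38*r^2 + 0.4*r + 1.12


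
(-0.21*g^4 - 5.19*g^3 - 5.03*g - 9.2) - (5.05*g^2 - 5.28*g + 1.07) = -0.21*g^4 - 5.19*g^3 - 5.05*g^2 + 0.25*g - 10.27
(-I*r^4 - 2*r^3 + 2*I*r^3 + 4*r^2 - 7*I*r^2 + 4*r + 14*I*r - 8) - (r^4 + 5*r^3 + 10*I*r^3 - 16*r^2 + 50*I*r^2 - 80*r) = -r^4 - I*r^4 - 7*r^3 - 8*I*r^3 + 20*r^2 - 57*I*r^2 + 84*r + 14*I*r - 8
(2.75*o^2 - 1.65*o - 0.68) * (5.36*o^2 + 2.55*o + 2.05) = 14.74*o^4 - 1.8315*o^3 - 2.2148*o^2 - 5.1165*o - 1.394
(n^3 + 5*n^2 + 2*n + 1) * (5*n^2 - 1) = 5*n^5 + 25*n^4 + 9*n^3 - 2*n - 1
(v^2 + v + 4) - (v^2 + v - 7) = 11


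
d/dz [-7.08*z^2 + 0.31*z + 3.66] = 0.31 - 14.16*z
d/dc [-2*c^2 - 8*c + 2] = -4*c - 8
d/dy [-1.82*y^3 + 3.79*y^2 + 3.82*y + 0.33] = -5.46*y^2 + 7.58*y + 3.82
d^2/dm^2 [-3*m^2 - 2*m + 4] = -6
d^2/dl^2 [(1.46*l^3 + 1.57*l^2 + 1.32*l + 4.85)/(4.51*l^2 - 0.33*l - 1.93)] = (5.6843418860808e-14*l^4 + 84.10567*l^3 + 679.47066*l^2 + 58.25865*l + 95.50281)/(91.733851*l^6 - 20.136699*l^5 - 116.295762*l^4 + 17.198577*l^3 + 49.767366*l^2 - 3.687651*l - 7.189057)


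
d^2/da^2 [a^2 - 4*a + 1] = 2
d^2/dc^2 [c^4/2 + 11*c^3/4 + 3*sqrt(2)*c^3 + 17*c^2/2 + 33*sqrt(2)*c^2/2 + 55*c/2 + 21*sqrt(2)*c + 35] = 6*c^2 + 33*c/2 + 18*sqrt(2)*c + 17 + 33*sqrt(2)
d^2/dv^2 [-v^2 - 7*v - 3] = -2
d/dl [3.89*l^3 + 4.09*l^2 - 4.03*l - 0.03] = 11.67*l^2 + 8.18*l - 4.03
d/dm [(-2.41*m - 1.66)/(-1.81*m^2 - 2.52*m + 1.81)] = (4.3621*m^2 + 6.0732*m - (2.41*m + 1.66)*(3.62*m + 2.52) - 4.3621)/(1.81*m^2 + 2.52*m - 1.81)^2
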